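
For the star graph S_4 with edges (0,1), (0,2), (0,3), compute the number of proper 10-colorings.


P(tree, k) = k * (k-1)^(3) for any tree on 4 vertices.
P(10) = 10 * 9^3 = 10 * 729 = 7290.

7290


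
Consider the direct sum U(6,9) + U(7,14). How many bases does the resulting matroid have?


Bases of a direct sum M1 + M2: |B| = |B(M1)| * |B(M2)|.
|B(U(6,9))| = C(9,6) = 84.
|B(U(7,14))| = C(14,7) = 3432.
Total bases = 84 * 3432 = 288288.

288288


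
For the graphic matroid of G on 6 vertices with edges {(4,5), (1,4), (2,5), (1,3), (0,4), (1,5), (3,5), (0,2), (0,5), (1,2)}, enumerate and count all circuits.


A circuit in a graphic matroid = edge set of a simple cycle.
G has 6 vertices and 10 edges.
Enumerating all minimal edge subsets forming cycles...
Total circuits found: 20.

20


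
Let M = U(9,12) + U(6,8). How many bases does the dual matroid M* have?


(M1+M2)* = M1* + M2*.
M1* = U(3,12), bases: C(12,3) = 220.
M2* = U(2,8), bases: C(8,2) = 28.
|B(M*)| = 220 * 28 = 6160.

6160


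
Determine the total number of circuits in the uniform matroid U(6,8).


In U(6,8), circuits are the (7)-element subsets.
Any set of 7 elements is dependent, and removing any one element gives
an independent set of size 6, so it is a minimal dependent set.
Number of circuits = C(8,7) = 8.

8


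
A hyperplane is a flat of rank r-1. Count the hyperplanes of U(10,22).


Hyperplanes of U(10,22) are flats of rank 9.
In a uniform matroid, these are exactly the (9)-element subsets.
Count = C(22,9) = 22! / (9! * 13!) = 497420.

497420


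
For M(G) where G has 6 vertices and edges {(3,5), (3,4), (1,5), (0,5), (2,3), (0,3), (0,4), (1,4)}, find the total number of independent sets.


An independent set in a graphic matroid is an acyclic edge subset.
G has 6 vertices and 8 edges.
Enumerate all 2^8 = 256 subsets, checking for acyclicity.
Total independent sets = 172.

172


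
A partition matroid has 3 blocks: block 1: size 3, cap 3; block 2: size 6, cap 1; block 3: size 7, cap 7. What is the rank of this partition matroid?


Rank of a partition matroid = sum of min(|Si|, ci) for each block.
= min(3,3) + min(6,1) + min(7,7)
= 3 + 1 + 7
= 11.

11


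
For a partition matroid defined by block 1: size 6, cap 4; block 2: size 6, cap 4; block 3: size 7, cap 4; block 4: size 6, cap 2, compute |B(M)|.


A basis picks exactly ci elements from block i.
Number of bases = product of C(|Si|, ci).
= C(6,4) * C(6,4) * C(7,4) * C(6,2)
= 15 * 15 * 35 * 15
= 118125.

118125


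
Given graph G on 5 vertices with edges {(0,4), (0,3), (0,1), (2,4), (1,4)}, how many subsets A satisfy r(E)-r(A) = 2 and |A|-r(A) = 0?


R(x,y) = sum over A in 2^E of x^(r(E)-r(A)) * y^(|A|-r(A)).
G has 5 vertices, 5 edges. r(E) = 4.
Enumerate all 2^5 = 32 subsets.
Count subsets with r(E)-r(A)=2 and |A|-r(A)=0: 10.

10


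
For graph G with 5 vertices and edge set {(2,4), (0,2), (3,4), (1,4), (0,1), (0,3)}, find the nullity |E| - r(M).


Cycle rank (nullity) = |E| - r(M) = |E| - (|V| - c).
|E| = 6, |V| = 5, c = 1.
Nullity = 6 - (5 - 1) = 6 - 4 = 2.

2


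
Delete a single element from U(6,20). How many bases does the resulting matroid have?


Deleting e from U(6,20) gives U(6,19) since n > r.
Bases of U(6,19) = C(19,6) = 19! / (6! * 13!) = 27132.

27132


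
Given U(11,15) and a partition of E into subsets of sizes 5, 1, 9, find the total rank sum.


r(Ai) = min(|Ai|, 11) for each part.
Sum = min(5,11) + min(1,11) + min(9,11)
    = 5 + 1 + 9
    = 15.

15


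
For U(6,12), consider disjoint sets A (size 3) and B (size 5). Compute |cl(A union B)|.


|A union B| = 3 + 5 = 8 (disjoint).
In U(6,12), cl(S) = S if |S| < 6, else cl(S) = E.
Since 8 >= 6, cl(A union B) = E.
|cl(A union B)| = 12.

12


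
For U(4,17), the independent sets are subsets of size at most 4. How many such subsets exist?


Independent sets of U(4,17) are all subsets of size <= 4.
Count = (17 choose 0) + (17 choose 1) + (17 choose 2) + (17 choose 3) + (17 choose 4)
     = 1 + 17 + 136 + 680 + 2380
     = 3214.

3214


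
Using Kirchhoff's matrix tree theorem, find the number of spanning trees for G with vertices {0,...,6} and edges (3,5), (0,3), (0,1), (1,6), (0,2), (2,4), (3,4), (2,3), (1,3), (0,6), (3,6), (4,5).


By Kirchhoff's matrix tree theorem, the number of spanning trees equals
the determinant of any cofactor of the Laplacian matrix L.
G has 7 vertices and 12 edges.
Computing the (6 x 6) cofactor determinant gives 272.

272


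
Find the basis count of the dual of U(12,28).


The dual of U(r,n) is U(n-r, n) = U(16,28).
Bases of U(16,28) are all (16)-element subsets.
|B(M*)| = (28 choose 16) = 30421755.

30421755


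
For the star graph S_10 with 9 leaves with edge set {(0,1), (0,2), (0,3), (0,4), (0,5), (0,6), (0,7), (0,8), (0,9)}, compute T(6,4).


A star on 10 vertices is a tree with 9 edges.
T(x,y) = x^(9) for any tree.
T(6,4) = 6^9 = 10077696.

10077696


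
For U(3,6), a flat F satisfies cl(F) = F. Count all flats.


Flats of U(3,6): every subset of size < 3 is a flat, plus E itself.
Count = (6 choose 0) + (6 choose 1) + (6 choose 2) + 1
     = 1 + 6 + 15 + 1
     = 23.

23


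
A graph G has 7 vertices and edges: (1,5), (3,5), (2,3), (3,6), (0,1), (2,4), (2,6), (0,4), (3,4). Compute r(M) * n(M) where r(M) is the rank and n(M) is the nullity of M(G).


r(M) = |V| - c = 7 - 1 = 6.
nullity = |E| - r(M) = 9 - 6 = 3.
Product = 6 * 3 = 18.

18


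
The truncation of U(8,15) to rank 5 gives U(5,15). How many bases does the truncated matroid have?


Truncating U(8,15) to rank 5 gives U(5,15).
Bases of U(5,15) are all 5-element subsets of 15 elements.
Number of bases = C(15,5) = 15! / (5! * 10!) = 3003.

3003


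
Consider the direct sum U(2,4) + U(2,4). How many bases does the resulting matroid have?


Bases of a direct sum M1 + M2: |B| = |B(M1)| * |B(M2)|.
|B(U(2,4))| = C(4,2) = 6.
|B(U(2,4))| = C(4,2) = 6.
Total bases = 6 * 6 = 36.

36


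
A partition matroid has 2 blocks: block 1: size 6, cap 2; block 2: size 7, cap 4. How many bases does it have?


A basis picks exactly ci elements from block i.
Number of bases = product of C(|Si|, ci).
= C(6,2) * C(7,4)
= 15 * 35
= 525.

525


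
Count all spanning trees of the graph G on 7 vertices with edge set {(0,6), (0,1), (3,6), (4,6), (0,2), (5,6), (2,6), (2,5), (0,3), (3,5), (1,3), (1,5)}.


By Kirchhoff's matrix tree theorem, the number of spanning trees equals
the determinant of any cofactor of the Laplacian matrix L.
G has 7 vertices and 12 edges.
Computing the (6 x 6) cofactor determinant gives 224.

224


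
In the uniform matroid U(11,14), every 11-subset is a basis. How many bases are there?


Bases of U(11,14) are all 11-element subsets of the 14-element ground set.
Number of bases = C(14,11).
C(14,11) = 14! / (11! * 3!) = 364.

364


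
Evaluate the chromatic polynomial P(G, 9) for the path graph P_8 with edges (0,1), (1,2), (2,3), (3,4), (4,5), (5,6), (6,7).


P(P_8, k) = k * (k-1)^(7).
P(9) = 9 * 8^7 = 9 * 2097152 = 18874368.

18874368


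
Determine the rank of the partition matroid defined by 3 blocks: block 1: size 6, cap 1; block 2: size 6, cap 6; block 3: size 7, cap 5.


Rank of a partition matroid = sum of min(|Si|, ci) for each block.
= min(6,1) + min(6,6) + min(7,5)
= 1 + 6 + 5
= 12.

12


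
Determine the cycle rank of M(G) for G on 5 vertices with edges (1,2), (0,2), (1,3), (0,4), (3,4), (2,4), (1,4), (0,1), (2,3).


Cycle rank (nullity) = |E| - r(M) = |E| - (|V| - c).
|E| = 9, |V| = 5, c = 1.
Nullity = 9 - (5 - 1) = 9 - 4 = 5.

5


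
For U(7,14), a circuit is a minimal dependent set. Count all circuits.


In U(7,14), circuits are the (8)-element subsets.
Any set of 8 elements is dependent, and removing any one element gives
an independent set of size 7, so it is a minimal dependent set.
Number of circuits = C(14,8) = 14! / (8! * 6!) = 3003.

3003


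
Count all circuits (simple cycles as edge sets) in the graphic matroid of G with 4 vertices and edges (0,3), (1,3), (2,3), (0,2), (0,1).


A circuit in a graphic matroid = edge set of a simple cycle.
G has 4 vertices and 5 edges.
Enumerating all minimal edge subsets forming cycles...
Total circuits found: 3.

3


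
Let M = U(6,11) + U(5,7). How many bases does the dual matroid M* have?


(M1+M2)* = M1* + M2*.
M1* = U(5,11), bases: C(11,5) = 462.
M2* = U(2,7), bases: C(7,2) = 21.
|B(M*)| = 462 * 21 = 9702.

9702


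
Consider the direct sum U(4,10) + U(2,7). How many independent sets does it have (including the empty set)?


For a direct sum, |I(M1+M2)| = |I(M1)| * |I(M2)|.
|I(U(4,10))| = sum C(10,k) for k=0..4 = 386.
|I(U(2,7))| = sum C(7,k) for k=0..2 = 29.
Total = 386 * 29 = 11194.

11194


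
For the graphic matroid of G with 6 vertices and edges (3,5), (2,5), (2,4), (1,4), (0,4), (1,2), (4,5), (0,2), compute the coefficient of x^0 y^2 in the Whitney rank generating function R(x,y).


R(x,y) = sum over A in 2^E of x^(r(E)-r(A)) * y^(|A|-r(A)).
G has 6 vertices, 8 edges. r(E) = 5.
Enumerate all 2^8 = 256 subsets.
Count subsets with r(E)-r(A)=0 and |A|-r(A)=2: 7.

7


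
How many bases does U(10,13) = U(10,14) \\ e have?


Deleting e from U(10,14) gives U(10,13) since n > r.
Bases of U(10,13) = C(13,10) = 13! / (10! * 3!) = 286.

286


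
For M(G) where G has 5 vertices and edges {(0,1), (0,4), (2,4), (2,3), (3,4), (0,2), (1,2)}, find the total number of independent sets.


An independent set in a graphic matroid is an acyclic edge subset.
G has 5 vertices and 7 edges.
Enumerate all 2^7 = 128 subsets, checking for acyclicity.
Total independent sets = 82.

82


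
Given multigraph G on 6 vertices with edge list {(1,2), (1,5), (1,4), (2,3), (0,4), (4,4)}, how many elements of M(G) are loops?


In a graphic matroid, a loop is a self-loop edge (u,u) with rank 0.
Examining all 6 edges for self-loops...
Self-loops found: (4,4)
Number of loops = 1.

1


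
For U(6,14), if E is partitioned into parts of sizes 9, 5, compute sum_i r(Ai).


r(Ai) = min(|Ai|, 6) for each part.
Sum = min(9,6) + min(5,6)
    = 6 + 5
    = 11.

11


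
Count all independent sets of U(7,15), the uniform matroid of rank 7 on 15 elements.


Independent sets of U(7,15) are all subsets of size <= 7.
Count = (15 choose 0) + (15 choose 1) + (15 choose 2) + (15 choose 3) + (15 choose 4) + (15 choose 5) + (15 choose 6) + (15 choose 7)
     = 1 + 15 + 105 + 455 + 1365 + 3003 + 5005 + 6435
     = 16384.

16384


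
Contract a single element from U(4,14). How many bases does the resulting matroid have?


Contracting e from U(4,14) gives U(3,13).
Bases of U(3,13) = (13 choose 3) = 286.

286


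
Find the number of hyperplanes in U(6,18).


Hyperplanes of U(6,18) are flats of rank 5.
In a uniform matroid, these are exactly the (5)-element subsets.
Count = (18 choose 5) = 8568.

8568


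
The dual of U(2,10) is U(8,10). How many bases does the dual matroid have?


The dual of U(r,n) is U(n-r, n) = U(8,10).
Bases of U(8,10) are all (8)-element subsets.
|B(M*)| = C(10,8) = 45.

45


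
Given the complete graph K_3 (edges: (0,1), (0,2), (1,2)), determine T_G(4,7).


T(K_3; x,y) = x^2 + x + y.
T(4,7) = 16 + 4 + 7 = 27.

27


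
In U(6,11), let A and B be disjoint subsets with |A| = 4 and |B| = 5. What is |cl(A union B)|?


|A union B| = 4 + 5 = 9 (disjoint).
In U(6,11), cl(S) = S if |S| < 6, else cl(S) = E.
Since 9 >= 6, cl(A union B) = E.
|cl(A union B)| = 11.

11


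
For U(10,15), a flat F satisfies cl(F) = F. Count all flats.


Flats of U(10,15): every subset of size < 10 is a flat, plus E itself.
Count = C(15,0) + C(15,1) + C(15,2) + C(15,3) + C(15,4) + C(15,5) + C(15,6) + C(15,7) + C(15,8) + C(15,9) + 1
     = 1 + 15 + 105 + 455 + 1365 + 3003 + 5005 + 6435 + 6435 + 5005 + 1
     = 27825.

27825


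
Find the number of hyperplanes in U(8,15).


Hyperplanes of U(8,15) are flats of rank 7.
In a uniform matroid, these are exactly the (7)-element subsets.
Count = C(15,7) = 6435.

6435


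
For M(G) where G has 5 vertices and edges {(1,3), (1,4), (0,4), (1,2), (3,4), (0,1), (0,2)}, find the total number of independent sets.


An independent set in a graphic matroid is an acyclic edge subset.
G has 5 vertices and 7 edges.
Enumerate all 2^7 = 128 subsets, checking for acyclicity.
Total independent sets = 82.

82


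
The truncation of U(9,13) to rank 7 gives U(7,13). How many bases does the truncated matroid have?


Truncating U(9,13) to rank 7 gives U(7,13).
Bases of U(7,13) are all 7-element subsets of 13 elements.
Number of bases = C(13,7) = 13! / (7! * 6!) = 1716.

1716


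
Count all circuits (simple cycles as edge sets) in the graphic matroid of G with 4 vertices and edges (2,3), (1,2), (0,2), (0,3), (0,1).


A circuit in a graphic matroid = edge set of a simple cycle.
G has 4 vertices and 5 edges.
Enumerating all minimal edge subsets forming cycles...
Total circuits found: 3.

3


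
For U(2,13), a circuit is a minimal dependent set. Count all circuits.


In U(2,13), circuits are the (3)-element subsets.
Any set of 3 elements is dependent, and removing any one element gives
an independent set of size 2, so it is a minimal dependent set.
Number of circuits = (13 choose 3) = 286.

286


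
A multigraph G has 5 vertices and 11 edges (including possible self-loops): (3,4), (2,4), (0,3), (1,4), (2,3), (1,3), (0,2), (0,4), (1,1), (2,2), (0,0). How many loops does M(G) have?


In a graphic matroid, a loop is a self-loop edge (u,u) with rank 0.
Examining all 11 edges for self-loops...
Self-loops found: (1,1), (2,2), (0,0)
Number of loops = 3.

3


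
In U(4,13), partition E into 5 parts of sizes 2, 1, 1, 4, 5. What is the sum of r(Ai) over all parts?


r(Ai) = min(|Ai|, 4) for each part.
Sum = min(2,4) + min(1,4) + min(1,4) + min(4,4) + min(5,4)
    = 2 + 1 + 1 + 4 + 4
    = 12.

12


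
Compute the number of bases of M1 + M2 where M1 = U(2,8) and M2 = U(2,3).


Bases of a direct sum M1 + M2: |B| = |B(M1)| * |B(M2)|.
|B(U(2,8))| = C(8,2) = 28.
|B(U(2,3))| = C(3,2) = 3.
Total bases = 28 * 3 = 84.

84


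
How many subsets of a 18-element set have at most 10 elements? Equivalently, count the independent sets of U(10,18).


Independent sets of U(10,18) are all subsets of size <= 10.
Count = (18 choose 0) + (18 choose 1) + (18 choose 2) + (18 choose 3) + (18 choose 4) + (18 choose 5) + (18 choose 6) + (18 choose 7) + (18 choose 8) + (18 choose 9) + (18 choose 10)
     = 1 + 18 + 153 + 816 + 3060 + 8568 + 18564 + 31824 + 43758 + 48620 + 43758
     = 199140.

199140


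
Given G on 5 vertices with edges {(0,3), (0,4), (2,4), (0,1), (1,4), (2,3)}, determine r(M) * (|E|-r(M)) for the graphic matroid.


r(M) = |V| - c = 5 - 1 = 4.
nullity = |E| - r(M) = 6 - 4 = 2.
Product = 4 * 2 = 8.

8


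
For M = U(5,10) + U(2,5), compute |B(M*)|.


(M1+M2)* = M1* + M2*.
M1* = U(5,10), bases: C(10,5) = 252.
M2* = U(3,5), bases: C(5,3) = 10.
|B(M*)| = 252 * 10 = 2520.

2520


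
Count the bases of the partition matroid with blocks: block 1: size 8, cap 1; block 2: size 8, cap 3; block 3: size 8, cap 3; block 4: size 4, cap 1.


A basis picks exactly ci elements from block i.
Number of bases = product of C(|Si|, ci).
= C(8,1) * C(8,3) * C(8,3) * C(4,1)
= 8 * 56 * 56 * 4
= 100352.

100352


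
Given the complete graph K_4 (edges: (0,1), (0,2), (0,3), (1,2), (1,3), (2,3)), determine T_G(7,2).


T(K_4; x,y) = x^3 + 3x^2 + 4xy + 2x + y^3 + 3y^2 + 2y.
Substituting x=7, y=2:
= 343 + 147 + 56 + 14 + 8 + 12 + 4
= 584.

584


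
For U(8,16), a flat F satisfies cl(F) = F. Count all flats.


Flats of U(8,16): every subset of size < 8 is a flat, plus E itself.
Count = C(16,0) + C(16,1) + C(16,2) + C(16,3) + C(16,4) + C(16,5) + C(16,6) + C(16,7) + 1
     = 1 + 16 + 120 + 560 + 1820 + 4368 + 8008 + 11440 + 1
     = 26334.

26334


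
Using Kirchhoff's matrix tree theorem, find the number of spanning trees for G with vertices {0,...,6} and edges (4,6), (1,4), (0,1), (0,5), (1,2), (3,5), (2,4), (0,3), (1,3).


By Kirchhoff's matrix tree theorem, the number of spanning trees equals
the determinant of any cofactor of the Laplacian matrix L.
G has 7 vertices and 9 edges.
Computing the (6 x 6) cofactor determinant gives 24.

24


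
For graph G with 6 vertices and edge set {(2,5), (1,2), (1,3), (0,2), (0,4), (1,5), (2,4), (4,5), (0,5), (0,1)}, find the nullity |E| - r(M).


Cycle rank (nullity) = |E| - r(M) = |E| - (|V| - c).
|E| = 10, |V| = 6, c = 1.
Nullity = 10 - (6 - 1) = 10 - 5 = 5.

5


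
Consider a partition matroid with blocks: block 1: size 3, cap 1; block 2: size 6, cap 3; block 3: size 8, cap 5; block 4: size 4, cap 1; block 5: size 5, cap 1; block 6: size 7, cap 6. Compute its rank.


Rank of a partition matroid = sum of min(|Si|, ci) for each block.
= min(3,1) + min(6,3) + min(8,5) + min(4,1) + min(5,1) + min(7,6)
= 1 + 3 + 5 + 1 + 1 + 6
= 17.

17


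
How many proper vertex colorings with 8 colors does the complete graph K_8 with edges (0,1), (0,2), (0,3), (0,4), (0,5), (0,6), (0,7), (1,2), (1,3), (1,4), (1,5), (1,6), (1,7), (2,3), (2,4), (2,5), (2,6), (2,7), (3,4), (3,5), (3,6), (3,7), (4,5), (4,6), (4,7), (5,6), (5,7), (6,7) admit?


P(K_8, k) = k(k-1)(k-2)...(k-7).
P(8) = (8) * (7) * (6) * (5) * (4) * (3) * (2) * (1) = 40320.

40320


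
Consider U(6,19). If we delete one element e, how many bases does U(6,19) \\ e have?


Deleting e from U(6,19) gives U(6,18) since n > r.
Bases of U(6,18) = C(18,6) = 18564.

18564


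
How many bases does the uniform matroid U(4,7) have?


Bases of U(4,7) are all 4-element subsets of the 7-element ground set.
Number of bases = C(7,4).
C(7,4) = 7! / (4! * 3!) = 35.

35


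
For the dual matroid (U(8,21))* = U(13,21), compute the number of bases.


The dual of U(r,n) is U(n-r, n) = U(13,21).
Bases of U(13,21) are all (13)-element subsets.
|B(M*)| = C(21,13) = 203490.

203490


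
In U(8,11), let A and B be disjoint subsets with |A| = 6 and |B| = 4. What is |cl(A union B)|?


|A union B| = 6 + 4 = 10 (disjoint).
In U(8,11), cl(S) = S if |S| < 8, else cl(S) = E.
Since 10 >= 8, cl(A union B) = E.
|cl(A union B)| = 11.

11


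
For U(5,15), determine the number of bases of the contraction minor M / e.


Contracting e from U(5,15) gives U(4,14).
Bases of U(4,14) = C(14,4) = 14! / (4! * 10!) = 1001.

1001


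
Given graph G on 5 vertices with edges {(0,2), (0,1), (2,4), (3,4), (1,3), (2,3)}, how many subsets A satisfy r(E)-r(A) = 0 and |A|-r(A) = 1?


R(x,y) = sum over A in 2^E of x^(r(E)-r(A)) * y^(|A|-r(A)).
G has 5 vertices, 6 edges. r(E) = 4.
Enumerate all 2^6 = 64 subsets.
Count subsets with r(E)-r(A)=0 and |A|-r(A)=1: 6.

6


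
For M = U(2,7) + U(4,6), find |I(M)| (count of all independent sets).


For a direct sum, |I(M1+M2)| = |I(M1)| * |I(M2)|.
|I(U(2,7))| = sum C(7,k) for k=0..2 = 29.
|I(U(4,6))| = sum C(6,k) for k=0..4 = 57.
Total = 29 * 57 = 1653.

1653


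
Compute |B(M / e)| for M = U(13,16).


Contracting e from U(13,16) gives U(12,15).
Bases of U(12,15) = (15 choose 12) = 455.

455


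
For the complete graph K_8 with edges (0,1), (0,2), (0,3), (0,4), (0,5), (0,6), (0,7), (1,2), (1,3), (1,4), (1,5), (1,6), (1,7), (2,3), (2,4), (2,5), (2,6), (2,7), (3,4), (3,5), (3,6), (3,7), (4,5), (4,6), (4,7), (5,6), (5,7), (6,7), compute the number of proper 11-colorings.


P(K_8, k) = k(k-1)(k-2)...(k-7).
P(11) = (11) * (10) * (9) * (8) * (7) * (6) * (5) * (4) = 6652800.

6652800


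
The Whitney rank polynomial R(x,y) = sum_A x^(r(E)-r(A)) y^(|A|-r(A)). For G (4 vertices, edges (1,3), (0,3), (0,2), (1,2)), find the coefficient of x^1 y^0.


R(x,y) = sum over A in 2^E of x^(r(E)-r(A)) * y^(|A|-r(A)).
G has 4 vertices, 4 edges. r(E) = 3.
Enumerate all 2^4 = 16 subsets.
Count subsets with r(E)-r(A)=1 and |A|-r(A)=0: 6.

6


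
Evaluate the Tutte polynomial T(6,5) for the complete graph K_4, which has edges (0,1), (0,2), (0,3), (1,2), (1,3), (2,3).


T(K_4; x,y) = x^3 + 3x^2 + 4xy + 2x + y^3 + 3y^2 + 2y.
Substituting x=6, y=5:
= 216 + 108 + 120 + 12 + 125 + 75 + 10
= 666.

666


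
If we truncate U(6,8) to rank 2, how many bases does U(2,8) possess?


Truncating U(6,8) to rank 2 gives U(2,8).
Bases of U(2,8) are all 2-element subsets of 8 elements.
Number of bases = C(8,2) = 8! / (2! * 6!) = 28.

28


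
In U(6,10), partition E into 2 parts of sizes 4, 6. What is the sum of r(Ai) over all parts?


r(Ai) = min(|Ai|, 6) for each part.
Sum = min(4,6) + min(6,6)
    = 4 + 6
    = 10.

10


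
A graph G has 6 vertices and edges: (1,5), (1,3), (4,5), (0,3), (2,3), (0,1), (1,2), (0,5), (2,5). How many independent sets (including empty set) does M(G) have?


An independent set in a graphic matroid is an acyclic edge subset.
G has 6 vertices and 9 edges.
Enumerate all 2^9 = 512 subsets, checking for acyclicity.
Total independent sets = 268.

268


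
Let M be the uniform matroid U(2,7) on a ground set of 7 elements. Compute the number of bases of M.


Bases of U(2,7) are all 2-element subsets of the 7-element ground set.
Number of bases = C(7,2).
(7 choose 2) = 21.

21


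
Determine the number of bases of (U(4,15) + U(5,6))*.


(M1+M2)* = M1* + M2*.
M1* = U(11,15), bases: C(15,11) = 1365.
M2* = U(1,6), bases: C(6,1) = 6.
|B(M*)| = 1365 * 6 = 8190.

8190


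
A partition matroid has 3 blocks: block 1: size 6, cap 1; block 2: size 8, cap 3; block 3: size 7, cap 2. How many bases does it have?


A basis picks exactly ci elements from block i.
Number of bases = product of C(|Si|, ci).
= C(6,1) * C(8,3) * C(7,2)
= 6 * 56 * 21
= 7056.

7056


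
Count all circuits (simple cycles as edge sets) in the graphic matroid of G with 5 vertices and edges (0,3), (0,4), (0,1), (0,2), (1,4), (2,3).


A circuit in a graphic matroid = edge set of a simple cycle.
G has 5 vertices and 6 edges.
Enumerating all minimal edge subsets forming cycles...
Total circuits found: 2.

2


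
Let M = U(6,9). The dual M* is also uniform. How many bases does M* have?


The dual of U(r,n) is U(n-r, n) = U(3,9).
Bases of U(3,9) are all (3)-element subsets.
|B(M*)| = (9 choose 3) = 84.

84


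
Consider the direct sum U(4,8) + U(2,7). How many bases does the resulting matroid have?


Bases of a direct sum M1 + M2: |B| = |B(M1)| * |B(M2)|.
|B(U(4,8))| = C(8,4) = 70.
|B(U(2,7))| = C(7,2) = 21.
Total bases = 70 * 21 = 1470.

1470


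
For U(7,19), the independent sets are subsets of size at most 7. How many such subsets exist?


Independent sets of U(7,19) are all subsets of size <= 7.
Count = C(19,0) + C(19,1) + C(19,2) + C(19,3) + C(19,4) + C(19,5) + C(19,6) + C(19,7)
     = 1 + 19 + 171 + 969 + 3876 + 11628 + 27132 + 50388
     = 94184.

94184


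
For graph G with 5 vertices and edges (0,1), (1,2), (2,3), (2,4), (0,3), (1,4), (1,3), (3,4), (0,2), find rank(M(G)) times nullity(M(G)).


r(M) = |V| - c = 5 - 1 = 4.
nullity = |E| - r(M) = 9 - 4 = 5.
Product = 4 * 5 = 20.

20


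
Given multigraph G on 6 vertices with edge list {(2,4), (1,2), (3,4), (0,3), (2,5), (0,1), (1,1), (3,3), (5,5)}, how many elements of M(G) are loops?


In a graphic matroid, a loop is a self-loop edge (u,u) with rank 0.
Examining all 9 edges for self-loops...
Self-loops found: (1,1), (3,3), (5,5)
Number of loops = 3.

3


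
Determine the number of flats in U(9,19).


Flats of U(9,19): every subset of size < 9 is a flat, plus E itself.
Count = C(19,0) + C(19,1) + C(19,2) + C(19,3) + C(19,4) + C(19,5) + C(19,6) + C(19,7) + C(19,8) + 1
     = 1 + 19 + 171 + 969 + 3876 + 11628 + 27132 + 50388 + 75582 + 1
     = 169767.

169767


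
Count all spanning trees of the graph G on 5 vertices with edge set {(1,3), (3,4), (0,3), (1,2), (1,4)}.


By Kirchhoff's matrix tree theorem, the number of spanning trees equals
the determinant of any cofactor of the Laplacian matrix L.
G has 5 vertices and 5 edges.
Computing the (4 x 4) cofactor determinant gives 3.

3


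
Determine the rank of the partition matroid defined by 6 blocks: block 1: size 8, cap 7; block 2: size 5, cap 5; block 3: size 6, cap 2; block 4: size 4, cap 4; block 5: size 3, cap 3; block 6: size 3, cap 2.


Rank of a partition matroid = sum of min(|Si|, ci) for each block.
= min(8,7) + min(5,5) + min(6,2) + min(4,4) + min(3,3) + min(3,2)
= 7 + 5 + 2 + 4 + 3 + 2
= 23.

23


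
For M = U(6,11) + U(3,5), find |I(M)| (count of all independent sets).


For a direct sum, |I(M1+M2)| = |I(M1)| * |I(M2)|.
|I(U(6,11))| = sum C(11,k) for k=0..6 = 1486.
|I(U(3,5))| = sum C(5,k) for k=0..3 = 26.
Total = 1486 * 26 = 38636.

38636


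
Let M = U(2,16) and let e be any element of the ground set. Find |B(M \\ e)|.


Deleting e from U(2,16) gives U(2,15) since n > r.
Bases of U(2,15) = (15 choose 2) = 105.

105


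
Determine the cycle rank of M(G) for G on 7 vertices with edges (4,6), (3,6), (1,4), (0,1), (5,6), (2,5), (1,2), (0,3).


Cycle rank (nullity) = |E| - r(M) = |E| - (|V| - c).
|E| = 8, |V| = 7, c = 1.
Nullity = 8 - (7 - 1) = 8 - 6 = 2.

2


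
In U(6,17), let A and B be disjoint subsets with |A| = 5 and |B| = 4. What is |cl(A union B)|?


|A union B| = 5 + 4 = 9 (disjoint).
In U(6,17), cl(S) = S if |S| < 6, else cl(S) = E.
Since 9 >= 6, cl(A union B) = E.
|cl(A union B)| = 17.

17


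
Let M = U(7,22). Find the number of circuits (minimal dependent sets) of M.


In U(7,22), circuits are the (8)-element subsets.
Any set of 8 elements is dependent, and removing any one element gives
an independent set of size 7, so it is a minimal dependent set.
Number of circuits = (22 choose 8) = 319770.

319770


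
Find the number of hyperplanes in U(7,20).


Hyperplanes of U(7,20) are flats of rank 6.
In a uniform matroid, these are exactly the (6)-element subsets.
Count = C(20,6) = 20! / (6! * 14!) = 38760.

38760


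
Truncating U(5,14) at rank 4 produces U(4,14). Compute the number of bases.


Truncating U(5,14) to rank 4 gives U(4,14).
Bases of U(4,14) are all 4-element subsets of 14 elements.
Number of bases = C(14,4) = (14 * 13 * 12 * 11) / (1 * 2 * 3 * 4) = 1001.

1001


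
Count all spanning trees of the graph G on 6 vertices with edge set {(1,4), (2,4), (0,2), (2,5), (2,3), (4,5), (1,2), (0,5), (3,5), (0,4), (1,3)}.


By Kirchhoff's matrix tree theorem, the number of spanning trees equals
the determinant of any cofactor of the Laplacian matrix L.
G has 6 vertices and 11 edges.
Computing the (5 x 5) cofactor determinant gives 209.

209


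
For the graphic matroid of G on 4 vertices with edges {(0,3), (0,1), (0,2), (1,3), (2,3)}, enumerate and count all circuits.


A circuit in a graphic matroid = edge set of a simple cycle.
G has 4 vertices and 5 edges.
Enumerating all minimal edge subsets forming cycles...
Total circuits found: 3.

3


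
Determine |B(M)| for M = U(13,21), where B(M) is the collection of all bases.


Bases of U(13,21) are all 13-element subsets of the 21-element ground set.
Number of bases = C(21,13).
C(21,13) = 21! / (13! * 8!) = 203490.

203490


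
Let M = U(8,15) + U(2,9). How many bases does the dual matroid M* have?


(M1+M2)* = M1* + M2*.
M1* = U(7,15), bases: C(15,7) = 6435.
M2* = U(7,9), bases: C(9,7) = 36.
|B(M*)| = 6435 * 36 = 231660.

231660


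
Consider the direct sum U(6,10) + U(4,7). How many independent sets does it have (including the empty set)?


For a direct sum, |I(M1+M2)| = |I(M1)| * |I(M2)|.
|I(U(6,10))| = sum C(10,k) for k=0..6 = 848.
|I(U(4,7))| = sum C(7,k) for k=0..4 = 99.
Total = 848 * 99 = 83952.

83952


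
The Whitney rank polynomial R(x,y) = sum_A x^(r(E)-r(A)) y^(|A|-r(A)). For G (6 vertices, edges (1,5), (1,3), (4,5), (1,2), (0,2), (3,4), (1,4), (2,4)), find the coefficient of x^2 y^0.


R(x,y) = sum over A in 2^E of x^(r(E)-r(A)) * y^(|A|-r(A)).
G has 6 vertices, 8 edges. r(E) = 5.
Enumerate all 2^8 = 256 subsets.
Count subsets with r(E)-r(A)=2 and |A|-r(A)=0: 53.

53


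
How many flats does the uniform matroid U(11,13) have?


Flats of U(11,13): every subset of size < 11 is a flat, plus E itself.
Count = C(13,0) + C(13,1) + C(13,2) + C(13,3) + C(13,4) + C(13,5) + C(13,6) + C(13,7) + C(13,8) + C(13,9) + C(13,10) + 1
     = 1 + 13 + 78 + 286 + 715 + 1287 + 1716 + 1716 + 1287 + 715 + 286 + 1
     = 8101.

8101


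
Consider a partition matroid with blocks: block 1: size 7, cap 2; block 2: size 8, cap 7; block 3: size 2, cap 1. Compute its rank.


Rank of a partition matroid = sum of min(|Si|, ci) for each block.
= min(7,2) + min(8,7) + min(2,1)
= 2 + 7 + 1
= 10.

10


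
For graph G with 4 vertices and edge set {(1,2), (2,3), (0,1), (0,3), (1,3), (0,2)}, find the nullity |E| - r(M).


Cycle rank (nullity) = |E| - r(M) = |E| - (|V| - c).
|E| = 6, |V| = 4, c = 1.
Nullity = 6 - (4 - 1) = 6 - 3 = 3.

3


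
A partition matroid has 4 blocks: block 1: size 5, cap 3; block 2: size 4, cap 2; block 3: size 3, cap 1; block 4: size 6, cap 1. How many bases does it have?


A basis picks exactly ci elements from block i.
Number of bases = product of C(|Si|, ci).
= C(5,3) * C(4,2) * C(3,1) * C(6,1)
= 10 * 6 * 3 * 6
= 1080.

1080


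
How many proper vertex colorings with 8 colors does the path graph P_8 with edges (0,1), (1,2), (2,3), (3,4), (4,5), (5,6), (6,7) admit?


P(P_8, k) = k * (k-1)^(7).
P(8) = 8 * 7^7 = 8 * 823543 = 6588344.

6588344


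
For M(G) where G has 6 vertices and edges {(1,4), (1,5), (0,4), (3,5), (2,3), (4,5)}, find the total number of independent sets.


An independent set in a graphic matroid is an acyclic edge subset.
G has 6 vertices and 6 edges.
Enumerate all 2^6 = 64 subsets, checking for acyclicity.
Total independent sets = 56.

56


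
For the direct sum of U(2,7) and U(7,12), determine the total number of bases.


Bases of a direct sum M1 + M2: |B| = |B(M1)| * |B(M2)|.
|B(U(2,7))| = C(7,2) = 21.
|B(U(7,12))| = C(12,7) = 792.
Total bases = 21 * 792 = 16632.

16632


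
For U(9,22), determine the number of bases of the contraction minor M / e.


Contracting e from U(9,22) gives U(8,21).
Bases of U(8,21) = (21 choose 8) = 203490.

203490


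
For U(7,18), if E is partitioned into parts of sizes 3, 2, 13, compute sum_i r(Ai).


r(Ai) = min(|Ai|, 7) for each part.
Sum = min(3,7) + min(2,7) + min(13,7)
    = 3 + 2 + 7
    = 12.

12


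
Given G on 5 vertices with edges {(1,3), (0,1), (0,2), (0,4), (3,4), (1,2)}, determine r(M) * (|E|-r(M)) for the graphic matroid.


r(M) = |V| - c = 5 - 1 = 4.
nullity = |E| - r(M) = 6 - 4 = 2.
Product = 4 * 2 = 8.

8


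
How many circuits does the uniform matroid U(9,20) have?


In U(9,20), circuits are the (10)-element subsets.
Any set of 10 elements is dependent, and removing any one element gives
an independent set of size 9, so it is a minimal dependent set.
Number of circuits = (20 choose 10) = 184756.

184756


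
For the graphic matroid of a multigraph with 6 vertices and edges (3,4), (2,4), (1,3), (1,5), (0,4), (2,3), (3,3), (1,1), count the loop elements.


In a graphic matroid, a loop is a self-loop edge (u,u) with rank 0.
Examining all 8 edges for self-loops...
Self-loops found: (3,3), (1,1)
Number of loops = 2.

2


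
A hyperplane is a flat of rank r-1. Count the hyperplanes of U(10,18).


Hyperplanes of U(10,18) are flats of rank 9.
In a uniform matroid, these are exactly the (9)-element subsets.
Count = C(18,9) = 18! / (9! * 9!) = 48620.

48620


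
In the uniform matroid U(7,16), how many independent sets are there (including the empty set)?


Independent sets of U(7,16) are all subsets of size <= 7.
Count = C(16,0) + C(16,1) + C(16,2) + C(16,3) + C(16,4) + C(16,5) + C(16,6) + C(16,7)
     = 1 + 16 + 120 + 560 + 1820 + 4368 + 8008 + 11440
     = 26333.

26333


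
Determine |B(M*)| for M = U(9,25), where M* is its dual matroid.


The dual of U(r,n) is U(n-r, n) = U(16,25).
Bases of U(16,25) are all (16)-element subsets.
|B(M*)| = (25 choose 16) = 2042975.

2042975


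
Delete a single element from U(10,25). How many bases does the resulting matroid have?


Deleting e from U(10,25) gives U(10,24) since n > r.
Bases of U(10,24) = C(24,10) = 1961256.

1961256


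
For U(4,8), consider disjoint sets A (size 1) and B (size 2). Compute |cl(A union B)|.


|A union B| = 1 + 2 = 3 (disjoint).
In U(4,8), cl(S) = S if |S| < 4, else cl(S) = E.
Since 3 < 4, cl(A union B) = A union B.
|cl(A union B)| = 3.

3


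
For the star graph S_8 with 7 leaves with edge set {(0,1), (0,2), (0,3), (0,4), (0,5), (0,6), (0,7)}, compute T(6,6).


A star on 8 vertices is a tree with 7 edges.
T(x,y) = x^(7) for any tree.
T(6,6) = 6^7 = 279936.

279936


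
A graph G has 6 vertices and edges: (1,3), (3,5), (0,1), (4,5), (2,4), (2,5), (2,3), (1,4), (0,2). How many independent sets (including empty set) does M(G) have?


An independent set in a graphic matroid is an acyclic edge subset.
G has 6 vertices and 9 edges.
Enumerate all 2^9 = 512 subsets, checking for acyclicity.
Total independent sets = 306.

306


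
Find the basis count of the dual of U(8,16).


The dual of U(r,n) is U(n-r, n) = U(8,16).
Bases of U(8,16) are all (8)-element subsets.
|B(M*)| = C(16,8) = 12870.

12870


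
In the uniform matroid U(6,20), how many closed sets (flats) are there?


Flats of U(6,20): every subset of size < 6 is a flat, plus E itself.
Count = (20 choose 0) + (20 choose 1) + (20 choose 2) + (20 choose 3) + (20 choose 4) + (20 choose 5) + 1
     = 1 + 20 + 190 + 1140 + 4845 + 15504 + 1
     = 21701.

21701


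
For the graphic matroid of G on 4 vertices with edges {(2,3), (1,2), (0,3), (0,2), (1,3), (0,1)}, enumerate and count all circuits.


A circuit in a graphic matroid = edge set of a simple cycle.
G has 4 vertices and 6 edges.
Enumerating all minimal edge subsets forming cycles...
Total circuits found: 7.

7


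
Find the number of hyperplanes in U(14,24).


Hyperplanes of U(14,24) are flats of rank 13.
In a uniform matroid, these are exactly the (13)-element subsets.
Count = C(24,13) = 2496144.

2496144


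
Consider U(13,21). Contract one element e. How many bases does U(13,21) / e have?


Contracting e from U(13,21) gives U(12,20).
Bases of U(12,20) = C(20,12) = 20! / (12! * 8!) = 125970.

125970


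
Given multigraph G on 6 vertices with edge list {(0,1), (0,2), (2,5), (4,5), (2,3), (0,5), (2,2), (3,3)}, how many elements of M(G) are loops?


In a graphic matroid, a loop is a self-loop edge (u,u) with rank 0.
Examining all 8 edges for self-loops...
Self-loops found: (2,2), (3,3)
Number of loops = 2.

2


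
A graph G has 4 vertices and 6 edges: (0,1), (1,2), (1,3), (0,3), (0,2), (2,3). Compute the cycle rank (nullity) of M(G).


Cycle rank (nullity) = |E| - r(M) = |E| - (|V| - c).
|E| = 6, |V| = 4, c = 1.
Nullity = 6 - (4 - 1) = 6 - 3 = 3.

3


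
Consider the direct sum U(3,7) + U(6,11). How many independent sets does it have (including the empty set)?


For a direct sum, |I(M1+M2)| = |I(M1)| * |I(M2)|.
|I(U(3,7))| = sum C(7,k) for k=0..3 = 64.
|I(U(6,11))| = sum C(11,k) for k=0..6 = 1486.
Total = 64 * 1486 = 95104.

95104


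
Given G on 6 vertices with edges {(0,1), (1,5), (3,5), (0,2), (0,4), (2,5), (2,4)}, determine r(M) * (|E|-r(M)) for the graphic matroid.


r(M) = |V| - c = 6 - 1 = 5.
nullity = |E| - r(M) = 7 - 5 = 2.
Product = 5 * 2 = 10.

10


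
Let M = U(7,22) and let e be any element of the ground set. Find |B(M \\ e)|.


Deleting e from U(7,22) gives U(7,21) since n > r.
Bases of U(7,21) = (21 choose 7) = 116280.

116280


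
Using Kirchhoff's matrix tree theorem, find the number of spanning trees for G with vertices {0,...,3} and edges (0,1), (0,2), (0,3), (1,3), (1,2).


By Kirchhoff's matrix tree theorem, the number of spanning trees equals
the determinant of any cofactor of the Laplacian matrix L.
G has 4 vertices and 5 edges.
Computing the (3 x 3) cofactor determinant gives 8.

8


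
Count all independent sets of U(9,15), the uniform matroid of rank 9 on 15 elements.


Independent sets of U(9,15) are all subsets of size <= 9.
Count = C(15,0) + C(15,1) + C(15,2) + C(15,3) + C(15,4) + C(15,5) + C(15,6) + C(15,7) + C(15,8) + C(15,9)
     = 1 + 15 + 105 + 455 + 1365 + 3003 + 5005 + 6435 + 6435 + 5005
     = 27824.

27824


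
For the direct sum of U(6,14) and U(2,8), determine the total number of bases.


Bases of a direct sum M1 + M2: |B| = |B(M1)| * |B(M2)|.
|B(U(6,14))| = C(14,6) = 3003.
|B(U(2,8))| = C(8,2) = 28.
Total bases = 3003 * 28 = 84084.

84084


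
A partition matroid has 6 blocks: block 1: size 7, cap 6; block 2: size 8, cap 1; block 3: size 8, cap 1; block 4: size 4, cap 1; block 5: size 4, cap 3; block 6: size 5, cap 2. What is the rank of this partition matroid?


Rank of a partition matroid = sum of min(|Si|, ci) for each block.
= min(7,6) + min(8,1) + min(8,1) + min(4,1) + min(4,3) + min(5,2)
= 6 + 1 + 1 + 1 + 3 + 2
= 14.

14


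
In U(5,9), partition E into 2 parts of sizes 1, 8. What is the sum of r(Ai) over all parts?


r(Ai) = min(|Ai|, 5) for each part.
Sum = min(1,5) + min(8,5)
    = 1 + 5
    = 6.

6


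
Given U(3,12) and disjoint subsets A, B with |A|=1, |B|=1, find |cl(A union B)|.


|A union B| = 1 + 1 = 2 (disjoint).
In U(3,12), cl(S) = S if |S| < 3, else cl(S) = E.
Since 2 < 3, cl(A union B) = A union B.
|cl(A union B)| = 2.

2


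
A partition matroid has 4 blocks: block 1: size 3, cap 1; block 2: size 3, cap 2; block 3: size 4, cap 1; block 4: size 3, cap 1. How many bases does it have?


A basis picks exactly ci elements from block i.
Number of bases = product of C(|Si|, ci).
= C(3,1) * C(3,2) * C(4,1) * C(3,1)
= 3 * 3 * 4 * 3
= 108.

108


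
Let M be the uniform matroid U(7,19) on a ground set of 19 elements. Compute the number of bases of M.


Bases of U(7,19) are all 7-element subsets of the 19-element ground set.
Number of bases = C(19,7).
C(19,7) = 19! / (7! * 12!) = 50388.

50388


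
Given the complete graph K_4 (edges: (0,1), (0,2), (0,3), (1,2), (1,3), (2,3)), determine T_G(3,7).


T(K_4; x,y) = x^3 + 3x^2 + 4xy + 2x + y^3 + 3y^2 + 2y.
Substituting x=3, y=7:
= 27 + 27 + 84 + 6 + 343 + 147 + 14
= 648.

648


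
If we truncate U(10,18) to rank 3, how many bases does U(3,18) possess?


Truncating U(10,18) to rank 3 gives U(3,18).
Bases of U(3,18) are all 3-element subsets of 18 elements.
Number of bases = (18 choose 3) = 816.

816


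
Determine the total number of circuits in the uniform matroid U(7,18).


In U(7,18), circuits are the (8)-element subsets.
Any set of 8 elements is dependent, and removing any one element gives
an independent set of size 7, so it is a minimal dependent set.
Number of circuits = (18 choose 8) = 43758.

43758


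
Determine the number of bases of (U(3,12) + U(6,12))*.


(M1+M2)* = M1* + M2*.
M1* = U(9,12), bases: C(12,9) = 220.
M2* = U(6,12), bases: C(12,6) = 924.
|B(M*)| = 220 * 924 = 203280.

203280


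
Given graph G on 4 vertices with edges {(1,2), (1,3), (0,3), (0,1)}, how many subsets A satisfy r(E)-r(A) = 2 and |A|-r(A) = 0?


R(x,y) = sum over A in 2^E of x^(r(E)-r(A)) * y^(|A|-r(A)).
G has 4 vertices, 4 edges. r(E) = 3.
Enumerate all 2^4 = 16 subsets.
Count subsets with r(E)-r(A)=2 and |A|-r(A)=0: 4.

4


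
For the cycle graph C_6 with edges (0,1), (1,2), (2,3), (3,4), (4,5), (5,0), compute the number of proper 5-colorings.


P(C_6, k) = (k-1)^6 + (-1)^6*(k-1).
P(5) = (4)^6 + 4
= 4096 + 4 = 4100.

4100


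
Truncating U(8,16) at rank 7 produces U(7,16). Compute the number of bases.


Truncating U(8,16) to rank 7 gives U(7,16).
Bases of U(7,16) are all 7-element subsets of 16 elements.
Number of bases = C(16,7) = 16! / (7! * 9!) = 11440.

11440


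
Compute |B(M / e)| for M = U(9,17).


Contracting e from U(9,17) gives U(8,16).
Bases of U(8,16) = (16 choose 8) = 12870.

12870


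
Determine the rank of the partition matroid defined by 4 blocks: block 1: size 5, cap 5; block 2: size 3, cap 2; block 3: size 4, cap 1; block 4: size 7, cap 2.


Rank of a partition matroid = sum of min(|Si|, ci) for each block.
= min(5,5) + min(3,2) + min(4,1) + min(7,2)
= 5 + 2 + 1 + 2
= 10.

10
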